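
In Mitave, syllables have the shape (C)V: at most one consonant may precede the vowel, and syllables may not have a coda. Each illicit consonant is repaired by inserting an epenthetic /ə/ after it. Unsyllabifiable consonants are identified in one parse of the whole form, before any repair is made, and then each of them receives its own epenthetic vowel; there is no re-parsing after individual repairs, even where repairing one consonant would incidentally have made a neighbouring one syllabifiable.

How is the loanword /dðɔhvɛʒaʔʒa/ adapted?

dəðɔhəvɛʒaʔəʒa

Under (C)V, the unsyllabifiable consonants are /d/, /h/, /ʔ/ (no codas are permitted; onsets are limited to one consonant).
Inserting the epenthetic vowel yields /d/ → /də/, /h/ → /hə/, /ʔ/ → /ʔə/.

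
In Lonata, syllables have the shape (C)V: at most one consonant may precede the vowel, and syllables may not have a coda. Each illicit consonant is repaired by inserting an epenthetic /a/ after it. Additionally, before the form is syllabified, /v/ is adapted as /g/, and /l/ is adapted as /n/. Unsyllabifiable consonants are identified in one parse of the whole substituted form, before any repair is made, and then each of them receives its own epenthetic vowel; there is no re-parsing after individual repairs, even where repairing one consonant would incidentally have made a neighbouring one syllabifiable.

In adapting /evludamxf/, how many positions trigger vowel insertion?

After substitution the input is /egnudamxf/.
The unsyllabifiable consonants are /g/, /m/, /x/, /f/; each receives one epenthetic vowel.

4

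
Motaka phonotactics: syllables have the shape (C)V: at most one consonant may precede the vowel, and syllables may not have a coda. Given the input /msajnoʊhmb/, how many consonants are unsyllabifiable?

Syllabifying with onset maximization leaves /m/, /j/, /h/, /m/, /b/ stranded (no codas are permitted; onsets are limited to one consonant).

5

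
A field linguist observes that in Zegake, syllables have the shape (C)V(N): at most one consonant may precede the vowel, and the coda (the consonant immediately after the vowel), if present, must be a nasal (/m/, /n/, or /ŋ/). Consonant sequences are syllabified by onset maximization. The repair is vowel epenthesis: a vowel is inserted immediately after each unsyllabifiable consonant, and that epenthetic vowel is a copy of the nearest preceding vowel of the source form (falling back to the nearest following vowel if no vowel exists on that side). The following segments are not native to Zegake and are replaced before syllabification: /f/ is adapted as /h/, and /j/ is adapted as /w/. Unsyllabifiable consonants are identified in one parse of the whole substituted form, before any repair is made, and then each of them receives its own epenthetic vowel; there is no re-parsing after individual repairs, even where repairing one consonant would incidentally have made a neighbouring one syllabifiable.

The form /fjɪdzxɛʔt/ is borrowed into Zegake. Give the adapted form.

hɪwɪdɪzɪxɛʔɛtɛ

Substitution: /f/ → /h/, /j/ → /w/, giving /hwɪdzxɛʔt/.
Under (C)V(N), the unsyllabifiable consonants are /h/, /d/, /z/, /ʔ/, /t/ (only a nasal (/m/, /n/, or /ŋ/) is licensed in coda position; onsets are limited to one consonant).
Epenthesis after each stranded consonant: /h/ → /hɪ/, /d/ → /dɪ/, /z/ → /zɪ/, /ʔ/ → /ʔɛ/, /t/ → /tɛ/.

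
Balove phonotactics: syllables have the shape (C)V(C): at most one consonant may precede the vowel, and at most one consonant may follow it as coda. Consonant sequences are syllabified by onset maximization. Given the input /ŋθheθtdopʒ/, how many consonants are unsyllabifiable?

Under (C)V(C), the unsyllabifiable consonants are /ŋ/, /θ/, /t/, /ʒ/ (at most one coda consonant is licensed; onsets are limited to one consonant).

4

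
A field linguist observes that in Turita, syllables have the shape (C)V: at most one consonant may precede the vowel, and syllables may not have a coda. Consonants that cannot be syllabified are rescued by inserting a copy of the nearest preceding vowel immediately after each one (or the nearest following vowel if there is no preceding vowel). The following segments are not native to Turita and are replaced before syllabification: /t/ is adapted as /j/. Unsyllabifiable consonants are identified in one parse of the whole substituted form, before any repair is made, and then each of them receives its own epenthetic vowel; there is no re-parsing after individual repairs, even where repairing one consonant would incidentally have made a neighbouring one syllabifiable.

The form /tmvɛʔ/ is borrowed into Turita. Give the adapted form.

jɛmɛvɛʔɛ

Substitution: /t/ → /j/, giving /jmvɛʔ/.
Syllabifying with onset maximization leaves /j/, /m/, /ʔ/ stranded (no codas are permitted; onsets are limited to one consonant).
Each unlicensed consonant becomes the onset of a new syllable: /j/ → /jɛ/, /m/ → /mɛ/, /ʔ/ → /ʔɛ/.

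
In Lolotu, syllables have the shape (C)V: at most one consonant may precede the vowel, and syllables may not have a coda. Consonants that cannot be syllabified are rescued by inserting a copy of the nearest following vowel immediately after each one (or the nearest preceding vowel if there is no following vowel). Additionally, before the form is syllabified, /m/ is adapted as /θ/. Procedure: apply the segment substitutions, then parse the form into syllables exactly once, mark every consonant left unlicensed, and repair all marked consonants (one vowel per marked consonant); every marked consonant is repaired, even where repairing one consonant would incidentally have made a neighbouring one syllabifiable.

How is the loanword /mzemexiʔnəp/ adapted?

Substitution: /m/ → /θ/, giving /θzeθexiʔnəp/.
Syllabifying with onset maximization leaves /θ/, /ʔ/, /p/ stranded (no codas are permitted; onsets are limited to one consonant).
Each unlicensed consonant becomes the onset of a new syllable: /θ/ → /θe/, /ʔ/ → /ʔə/, /p/ → /pə/.

θezeθexiʔənəpə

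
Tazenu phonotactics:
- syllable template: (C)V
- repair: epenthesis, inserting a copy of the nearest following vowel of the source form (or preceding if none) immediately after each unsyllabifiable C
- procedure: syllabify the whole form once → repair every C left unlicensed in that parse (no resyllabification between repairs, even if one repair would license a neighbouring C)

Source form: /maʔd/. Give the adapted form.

maʔada

Syllabifying with onset maximization leaves /ʔ/, /d/ stranded (no codas are permitted; onsets are limited to one consonant).
Inserting the epenthetic vowel yields /ʔ/ → /ʔa/, /d/ → /da/.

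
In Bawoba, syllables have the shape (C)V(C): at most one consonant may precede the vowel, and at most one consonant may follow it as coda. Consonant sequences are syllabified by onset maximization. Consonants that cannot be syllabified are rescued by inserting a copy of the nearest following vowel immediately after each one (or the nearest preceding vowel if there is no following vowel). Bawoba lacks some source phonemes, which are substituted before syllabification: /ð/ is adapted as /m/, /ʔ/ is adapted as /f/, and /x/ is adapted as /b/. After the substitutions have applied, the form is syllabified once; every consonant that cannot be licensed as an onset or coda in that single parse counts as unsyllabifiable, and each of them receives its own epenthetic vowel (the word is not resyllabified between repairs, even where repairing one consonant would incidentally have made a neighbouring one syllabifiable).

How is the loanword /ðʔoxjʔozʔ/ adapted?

mofobjofozfo

Substitution: /ð/ → /m/, /ʔ/ → /f/, /x/ → /b/, giving /mfobjfozf/.
Syllabifying with onset maximization leaves /m/, /j/, /f/ stranded (at most one coda consonant is licensed; onsets are limited to one consonant).
Each unlicensed consonant becomes the onset of a new syllable: /m/ → /mo/, /j/ → /jo/, /f/ → /fo/.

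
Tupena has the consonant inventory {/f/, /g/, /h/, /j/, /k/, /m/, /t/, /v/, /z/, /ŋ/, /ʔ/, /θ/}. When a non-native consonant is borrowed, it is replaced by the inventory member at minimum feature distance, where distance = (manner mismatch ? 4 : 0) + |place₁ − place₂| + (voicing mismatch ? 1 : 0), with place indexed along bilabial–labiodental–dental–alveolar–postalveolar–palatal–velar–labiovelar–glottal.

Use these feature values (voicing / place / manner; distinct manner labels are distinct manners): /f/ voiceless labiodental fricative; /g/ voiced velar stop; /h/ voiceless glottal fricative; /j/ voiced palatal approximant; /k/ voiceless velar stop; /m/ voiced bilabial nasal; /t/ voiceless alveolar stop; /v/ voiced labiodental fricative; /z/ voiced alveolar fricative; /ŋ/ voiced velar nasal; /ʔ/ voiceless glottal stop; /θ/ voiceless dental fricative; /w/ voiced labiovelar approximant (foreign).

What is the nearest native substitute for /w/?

/j/ is closest: same manner (approximant), place distance 2 (labiovelar→palatal), same voicing; total 2. Next closest is /g/ at distance 5.

j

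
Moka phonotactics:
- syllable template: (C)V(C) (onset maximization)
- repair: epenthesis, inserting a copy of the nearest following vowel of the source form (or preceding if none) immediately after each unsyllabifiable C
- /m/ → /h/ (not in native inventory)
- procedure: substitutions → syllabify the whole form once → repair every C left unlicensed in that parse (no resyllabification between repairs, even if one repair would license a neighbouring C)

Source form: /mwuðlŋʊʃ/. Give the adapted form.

huwuðlʊŋʊʃ

Substitution: /m/ → /h/, giving /hwuðlŋʊʃ/.
Under (C)V(C), the unsyllabifiable consonants are /h/, /l/ (at most one coda consonant is licensed; onsets are limited to one consonant).
Each unlicensed consonant becomes the onset of a new syllable: /h/ → /hu/, /l/ → /lʊ/.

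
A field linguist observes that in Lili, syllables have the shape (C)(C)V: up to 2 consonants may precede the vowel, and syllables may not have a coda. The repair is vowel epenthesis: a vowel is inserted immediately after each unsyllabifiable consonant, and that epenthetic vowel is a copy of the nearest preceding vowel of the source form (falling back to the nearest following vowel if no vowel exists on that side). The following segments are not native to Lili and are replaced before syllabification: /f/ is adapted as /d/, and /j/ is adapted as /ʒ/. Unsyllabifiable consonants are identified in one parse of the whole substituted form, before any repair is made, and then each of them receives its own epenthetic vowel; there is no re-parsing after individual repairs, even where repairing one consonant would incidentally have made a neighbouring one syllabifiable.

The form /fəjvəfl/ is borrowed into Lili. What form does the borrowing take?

dəʒvədələ

Substitution: /f/ → /d/, /j/ → /ʒ/, giving /dəʒvədl/.
Syllabifying with onset maximization leaves /d/, /l/ stranded (no codas are permitted; onsets may contain at most 2 consonants).
Each unlicensed consonant becomes the onset of a new syllable: /d/ → /də/, /l/ → /lə/.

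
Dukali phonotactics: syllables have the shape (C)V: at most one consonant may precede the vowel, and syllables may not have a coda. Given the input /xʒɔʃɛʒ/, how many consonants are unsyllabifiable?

The consonants /x/, /ʒ/ cannot be parsed into a legal (C)V syllable (no codas are permitted; onsets are limited to one consonant).

2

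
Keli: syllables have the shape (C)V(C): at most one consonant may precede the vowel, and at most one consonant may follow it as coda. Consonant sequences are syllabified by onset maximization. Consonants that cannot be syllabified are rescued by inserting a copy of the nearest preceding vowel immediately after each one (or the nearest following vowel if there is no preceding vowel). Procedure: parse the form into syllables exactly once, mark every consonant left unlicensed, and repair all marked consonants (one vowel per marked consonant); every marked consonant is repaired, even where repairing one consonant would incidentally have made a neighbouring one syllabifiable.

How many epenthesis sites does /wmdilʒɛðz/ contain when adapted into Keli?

3

The unsyllabifiable consonants are /w/, /m/, /z/; each receives one epenthetic vowel.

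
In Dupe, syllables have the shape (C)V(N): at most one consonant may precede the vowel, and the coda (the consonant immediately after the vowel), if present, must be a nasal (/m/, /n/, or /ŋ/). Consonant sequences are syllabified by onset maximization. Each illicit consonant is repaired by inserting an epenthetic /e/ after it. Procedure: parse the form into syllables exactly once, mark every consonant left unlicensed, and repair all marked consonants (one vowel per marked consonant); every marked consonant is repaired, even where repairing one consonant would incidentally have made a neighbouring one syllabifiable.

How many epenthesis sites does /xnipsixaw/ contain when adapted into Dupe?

The unsyllabifiable consonants are /x/, /p/, /w/; each receives one epenthetic vowel.

3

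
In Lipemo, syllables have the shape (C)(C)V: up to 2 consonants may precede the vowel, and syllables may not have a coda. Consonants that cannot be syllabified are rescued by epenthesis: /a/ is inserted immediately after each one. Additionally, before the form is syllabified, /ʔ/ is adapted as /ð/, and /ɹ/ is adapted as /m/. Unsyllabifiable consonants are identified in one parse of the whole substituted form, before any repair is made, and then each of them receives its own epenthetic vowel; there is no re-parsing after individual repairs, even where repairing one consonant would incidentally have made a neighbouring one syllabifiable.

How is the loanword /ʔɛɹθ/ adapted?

ðɛmaθa

Substitution: /ʔ/ → /ð/, /ɹ/ → /m/, giving /ðɛmθ/.
Under (C)(C)V, the unsyllabifiable consonants are /m/, /θ/ (no codas are permitted; onsets may contain at most 2 consonants).
Epenthesis after each stranded consonant: /m/ → /ma/, /θ/ → /θa/.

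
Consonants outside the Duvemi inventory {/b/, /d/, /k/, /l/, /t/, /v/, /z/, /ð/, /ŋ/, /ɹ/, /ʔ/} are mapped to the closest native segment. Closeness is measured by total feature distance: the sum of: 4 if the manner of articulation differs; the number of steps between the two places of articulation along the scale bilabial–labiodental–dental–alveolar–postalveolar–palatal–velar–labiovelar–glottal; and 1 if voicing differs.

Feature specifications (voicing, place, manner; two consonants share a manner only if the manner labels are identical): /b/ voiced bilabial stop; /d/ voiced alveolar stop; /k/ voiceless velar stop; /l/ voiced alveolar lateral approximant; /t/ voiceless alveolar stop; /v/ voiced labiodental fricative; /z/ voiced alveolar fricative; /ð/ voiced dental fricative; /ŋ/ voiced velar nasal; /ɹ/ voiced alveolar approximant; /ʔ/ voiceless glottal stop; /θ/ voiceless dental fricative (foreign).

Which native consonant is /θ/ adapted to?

ð

/ð/ is closest: same manner (fricative), place distance 0 (dental→dental), voicing differs (+1); total 1. Next closest is /v/ at distance 2.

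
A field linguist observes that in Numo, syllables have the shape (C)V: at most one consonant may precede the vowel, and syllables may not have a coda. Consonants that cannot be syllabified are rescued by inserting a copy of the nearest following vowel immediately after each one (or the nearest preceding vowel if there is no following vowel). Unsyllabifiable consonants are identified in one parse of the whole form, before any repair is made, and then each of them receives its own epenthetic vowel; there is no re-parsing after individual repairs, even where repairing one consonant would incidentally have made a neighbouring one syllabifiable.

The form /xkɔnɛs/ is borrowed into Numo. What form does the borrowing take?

Syllabifying with onset maximization leaves /x/, /s/ stranded (no codas are permitted; onsets are limited to one consonant).
Each unlicensed consonant becomes the onset of a new syllable: /x/ → /xɔ/, /s/ → /sɛ/.

xɔkɔnɛsɛ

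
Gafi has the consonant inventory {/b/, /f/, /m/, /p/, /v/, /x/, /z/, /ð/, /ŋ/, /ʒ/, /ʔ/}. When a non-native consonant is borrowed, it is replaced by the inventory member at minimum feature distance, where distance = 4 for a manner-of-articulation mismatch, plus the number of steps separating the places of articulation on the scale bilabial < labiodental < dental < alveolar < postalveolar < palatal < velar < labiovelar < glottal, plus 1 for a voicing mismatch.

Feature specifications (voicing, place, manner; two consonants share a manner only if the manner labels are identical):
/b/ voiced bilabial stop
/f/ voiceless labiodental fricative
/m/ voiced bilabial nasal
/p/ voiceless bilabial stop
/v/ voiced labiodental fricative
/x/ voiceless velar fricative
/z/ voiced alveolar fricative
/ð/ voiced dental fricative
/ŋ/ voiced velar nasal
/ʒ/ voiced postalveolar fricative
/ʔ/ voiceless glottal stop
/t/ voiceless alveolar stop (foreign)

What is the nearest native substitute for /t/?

p

/p/ is closest: same manner (stop), place distance 3 (alveolar→bilabial), same voicing; total 3. Next closest is /b/ at distance 4.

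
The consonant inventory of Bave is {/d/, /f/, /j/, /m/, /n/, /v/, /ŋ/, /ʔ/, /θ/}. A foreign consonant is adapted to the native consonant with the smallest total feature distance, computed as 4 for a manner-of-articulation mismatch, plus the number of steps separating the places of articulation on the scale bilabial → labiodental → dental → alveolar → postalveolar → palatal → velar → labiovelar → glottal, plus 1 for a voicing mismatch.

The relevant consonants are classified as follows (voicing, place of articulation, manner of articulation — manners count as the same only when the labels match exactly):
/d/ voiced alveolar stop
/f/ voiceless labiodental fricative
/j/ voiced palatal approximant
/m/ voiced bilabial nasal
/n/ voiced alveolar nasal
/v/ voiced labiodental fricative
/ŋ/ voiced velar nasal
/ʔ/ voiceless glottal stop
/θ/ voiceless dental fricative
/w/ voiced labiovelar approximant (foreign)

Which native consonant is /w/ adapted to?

j

/j/ is closest: same manner (approximant), place distance 2 (labiovelar→palatal), same voicing; total 2. Next closest is /ŋ/ at distance 5.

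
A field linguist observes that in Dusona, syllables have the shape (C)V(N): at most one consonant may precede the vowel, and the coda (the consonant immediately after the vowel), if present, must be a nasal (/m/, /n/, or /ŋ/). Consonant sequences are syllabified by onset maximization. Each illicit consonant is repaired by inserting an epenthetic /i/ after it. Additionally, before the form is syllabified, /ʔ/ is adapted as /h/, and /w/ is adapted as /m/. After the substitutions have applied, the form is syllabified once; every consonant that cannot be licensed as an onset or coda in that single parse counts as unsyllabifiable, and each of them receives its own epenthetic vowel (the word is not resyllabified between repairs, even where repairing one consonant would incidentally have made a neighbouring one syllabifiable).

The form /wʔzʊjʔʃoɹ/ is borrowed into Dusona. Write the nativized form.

mihizʊjihiʃoɹi

Substitution: /w/ → /m/, /ʔ/ → /h/, giving /mhzʊjhʃoɹ/.
The consonants /m/, /h/, /j/, /h/, /ɹ/ cannot be parsed into a legal (C)V(N) syllable (only a nasal (/m/, /n/, or /ŋ/) is licensed in coda position; onsets are limited to one consonant).
Epenthesis after each stranded consonant: /m/ → /mi/, /h/ → /hi/, /j/ → /ji/, /h/ → /hi/, /ɹ/ → /ɹi/.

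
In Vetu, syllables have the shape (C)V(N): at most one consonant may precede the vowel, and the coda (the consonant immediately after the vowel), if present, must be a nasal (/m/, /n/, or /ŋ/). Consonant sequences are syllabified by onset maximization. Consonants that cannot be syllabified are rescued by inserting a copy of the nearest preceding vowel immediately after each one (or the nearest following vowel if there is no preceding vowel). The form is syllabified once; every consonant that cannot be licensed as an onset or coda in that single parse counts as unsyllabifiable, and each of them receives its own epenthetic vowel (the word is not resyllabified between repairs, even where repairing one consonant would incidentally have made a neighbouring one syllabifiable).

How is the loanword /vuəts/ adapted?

Syllabifying with onset maximization leaves /t/, /s/ stranded (only a nasal (/m/, /n/, or /ŋ/) is licensed in coda position; onsets are limited to one consonant).
Inserting the epenthetic vowel yields /t/ → /tə/, /s/ → /sə/.

vuətəsə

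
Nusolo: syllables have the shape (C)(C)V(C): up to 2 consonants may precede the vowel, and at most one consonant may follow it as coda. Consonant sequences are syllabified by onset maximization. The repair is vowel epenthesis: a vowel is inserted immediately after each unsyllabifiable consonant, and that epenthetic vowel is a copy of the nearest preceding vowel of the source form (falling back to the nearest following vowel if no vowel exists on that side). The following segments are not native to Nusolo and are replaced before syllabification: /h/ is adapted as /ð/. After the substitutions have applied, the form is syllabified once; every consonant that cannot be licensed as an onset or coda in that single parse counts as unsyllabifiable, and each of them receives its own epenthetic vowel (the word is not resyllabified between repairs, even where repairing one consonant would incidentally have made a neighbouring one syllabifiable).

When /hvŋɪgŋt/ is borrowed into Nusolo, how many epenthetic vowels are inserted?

After substitution the input is /ðvŋɪgŋt/.
The unsyllabifiable consonants are /ð/, /ŋ/, /t/; each receives one epenthetic vowel.

3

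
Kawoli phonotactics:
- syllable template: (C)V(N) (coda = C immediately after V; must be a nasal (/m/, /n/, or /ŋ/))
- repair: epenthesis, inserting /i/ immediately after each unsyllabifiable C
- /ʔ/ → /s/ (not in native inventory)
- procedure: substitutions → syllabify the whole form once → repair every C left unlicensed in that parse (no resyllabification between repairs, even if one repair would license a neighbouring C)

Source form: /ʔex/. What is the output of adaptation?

Substitution: /ʔ/ → /s/, giving /sex/.
The consonants /x/ cannot be parsed into a legal (C)V(N) syllable (only a nasal (/m/, /n/, or /ŋ/) is licensed in coda position; onsets are limited to one consonant).
Epenthesis after each stranded consonant: /x/ → /xi/.

sexi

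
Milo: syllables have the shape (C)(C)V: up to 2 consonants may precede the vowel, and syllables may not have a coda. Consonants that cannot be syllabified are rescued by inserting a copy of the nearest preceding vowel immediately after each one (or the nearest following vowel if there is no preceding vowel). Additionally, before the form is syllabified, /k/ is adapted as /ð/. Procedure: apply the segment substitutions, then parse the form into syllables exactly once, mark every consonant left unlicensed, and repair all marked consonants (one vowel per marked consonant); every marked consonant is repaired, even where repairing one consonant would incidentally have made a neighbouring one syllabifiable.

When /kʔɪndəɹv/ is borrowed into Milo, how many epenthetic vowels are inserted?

2

After substitution the input is /ðʔɪndəɹv/.
The unsyllabifiable consonants are /ɹ/, /v/; each receives one epenthetic vowel.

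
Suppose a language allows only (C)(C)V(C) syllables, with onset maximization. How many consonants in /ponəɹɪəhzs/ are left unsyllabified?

Syllabifying with onset maximization leaves /z/, /s/ stranded (at most one coda consonant is licensed; onsets may contain at most 2 consonants).

2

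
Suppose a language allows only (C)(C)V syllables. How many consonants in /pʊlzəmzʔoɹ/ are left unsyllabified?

Under (C)(C)V, the unsyllabifiable consonants are /m/, /ɹ/ (no codas are permitted; onsets may contain at most 2 consonants).

2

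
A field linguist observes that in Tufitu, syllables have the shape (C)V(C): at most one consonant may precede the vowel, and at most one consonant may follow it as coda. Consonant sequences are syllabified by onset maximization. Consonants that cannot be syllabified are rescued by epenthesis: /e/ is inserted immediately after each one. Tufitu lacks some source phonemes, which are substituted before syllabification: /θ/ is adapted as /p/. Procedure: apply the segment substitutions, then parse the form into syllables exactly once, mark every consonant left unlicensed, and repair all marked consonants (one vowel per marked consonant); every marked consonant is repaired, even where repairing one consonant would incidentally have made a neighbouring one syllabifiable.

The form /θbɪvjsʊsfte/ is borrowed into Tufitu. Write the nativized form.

pebɪvjesʊsfete

Substitution: /θ/ → /p/, giving /pbɪvjsʊsfte/.
Under (C)V(C), the unsyllabifiable consonants are /p/, /j/, /f/ (at most one coda consonant is licensed; onsets are limited to one consonant).
Inserting the epenthetic vowel yields /p/ → /pe/, /j/ → /je/, /f/ → /fe/.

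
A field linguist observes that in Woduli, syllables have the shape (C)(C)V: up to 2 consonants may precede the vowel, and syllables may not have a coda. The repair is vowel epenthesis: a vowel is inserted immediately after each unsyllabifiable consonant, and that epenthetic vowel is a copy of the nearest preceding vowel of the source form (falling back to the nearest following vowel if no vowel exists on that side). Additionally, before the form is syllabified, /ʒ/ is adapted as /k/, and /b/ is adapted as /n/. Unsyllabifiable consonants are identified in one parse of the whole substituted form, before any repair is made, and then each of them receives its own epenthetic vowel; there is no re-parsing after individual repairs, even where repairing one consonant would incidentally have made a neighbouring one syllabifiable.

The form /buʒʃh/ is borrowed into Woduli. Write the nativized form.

nukuʃuhu

Substitution: /b/ → /n/, /ʒ/ → /k/, giving /nukʃh/.
The consonants /k/, /ʃ/, /h/ cannot be parsed into a legal (C)(C)V syllable (no codas are permitted; onsets may contain at most 2 consonants).
Inserting the epenthetic vowel yields /k/ → /ku/, /ʃ/ → /ʃu/, /h/ → /hu/.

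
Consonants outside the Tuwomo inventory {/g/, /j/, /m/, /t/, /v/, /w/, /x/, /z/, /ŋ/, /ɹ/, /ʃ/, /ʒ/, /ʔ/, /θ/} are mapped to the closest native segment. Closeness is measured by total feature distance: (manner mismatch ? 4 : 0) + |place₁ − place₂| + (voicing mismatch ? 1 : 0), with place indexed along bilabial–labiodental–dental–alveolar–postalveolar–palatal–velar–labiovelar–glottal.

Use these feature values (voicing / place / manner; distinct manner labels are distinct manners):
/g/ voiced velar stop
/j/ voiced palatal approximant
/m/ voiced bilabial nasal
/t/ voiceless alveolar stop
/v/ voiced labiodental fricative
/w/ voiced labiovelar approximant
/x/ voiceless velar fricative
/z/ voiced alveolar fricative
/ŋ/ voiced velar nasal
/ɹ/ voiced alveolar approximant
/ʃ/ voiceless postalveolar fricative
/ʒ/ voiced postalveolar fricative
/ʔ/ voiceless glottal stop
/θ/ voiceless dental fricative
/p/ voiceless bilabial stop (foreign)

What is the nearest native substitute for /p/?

t

/t/ is closest: same manner (stop), place distance 3 (bilabial→alveolar), same voicing; total 3. Next closest is /m/ at distance 5.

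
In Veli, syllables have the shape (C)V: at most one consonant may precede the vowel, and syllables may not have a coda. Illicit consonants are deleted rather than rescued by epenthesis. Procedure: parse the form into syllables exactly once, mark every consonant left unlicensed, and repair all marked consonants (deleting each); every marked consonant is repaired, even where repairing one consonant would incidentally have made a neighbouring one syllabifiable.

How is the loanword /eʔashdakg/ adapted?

Under (C)V, the unsyllabifiable consonants are /s/, /h/, /k/, /g/ (no codas are permitted; onsets are limited to one consonant).
Deleting the stranded consonants removes /s/, /h/, /k/, /g/.

eʔada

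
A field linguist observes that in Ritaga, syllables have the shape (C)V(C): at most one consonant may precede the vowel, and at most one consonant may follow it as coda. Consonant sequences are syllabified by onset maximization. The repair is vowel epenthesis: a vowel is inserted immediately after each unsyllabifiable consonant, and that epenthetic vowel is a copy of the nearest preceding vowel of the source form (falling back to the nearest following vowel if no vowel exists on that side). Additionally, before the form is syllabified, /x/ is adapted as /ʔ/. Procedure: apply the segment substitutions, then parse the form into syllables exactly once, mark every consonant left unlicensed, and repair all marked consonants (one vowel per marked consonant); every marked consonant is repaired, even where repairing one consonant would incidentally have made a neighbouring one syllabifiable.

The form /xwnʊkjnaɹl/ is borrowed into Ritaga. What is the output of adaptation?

Substitution: /x/ → /ʔ/, giving /ʔwnʊkjnaɹl/.
Under (C)V(C), the unsyllabifiable consonants are /ʔ/, /w/, /j/, /l/ (at most one coda consonant is licensed; onsets are limited to one consonant).
Epenthesis after each stranded consonant: /ʔ/ → /ʔʊ/, /w/ → /wʊ/, /j/ → /jʊ/, /l/ → /la/.

ʔʊwʊnʊkjʊnaɹla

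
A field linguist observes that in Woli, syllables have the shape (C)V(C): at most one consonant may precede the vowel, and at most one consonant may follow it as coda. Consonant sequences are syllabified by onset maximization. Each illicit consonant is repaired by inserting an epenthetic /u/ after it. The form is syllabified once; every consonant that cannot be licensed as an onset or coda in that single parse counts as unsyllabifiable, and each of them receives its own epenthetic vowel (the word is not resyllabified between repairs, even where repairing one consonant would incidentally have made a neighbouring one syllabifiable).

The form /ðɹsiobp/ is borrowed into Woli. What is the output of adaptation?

ðuɹusiobpu

Under (C)V(C), the unsyllabifiable consonants are /ð/, /ɹ/, /p/ (at most one coda consonant is licensed; onsets are limited to one consonant).
Inserting the epenthetic vowel yields /ð/ → /ðu/, /ɹ/ → /ɹu/, /p/ → /pu/.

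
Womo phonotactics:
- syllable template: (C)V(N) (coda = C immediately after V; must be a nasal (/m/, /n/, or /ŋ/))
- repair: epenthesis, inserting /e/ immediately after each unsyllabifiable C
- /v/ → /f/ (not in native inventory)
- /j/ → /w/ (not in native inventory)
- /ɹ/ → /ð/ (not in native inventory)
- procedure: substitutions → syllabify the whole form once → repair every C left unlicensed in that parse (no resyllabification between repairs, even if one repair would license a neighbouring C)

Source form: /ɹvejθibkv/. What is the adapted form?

ðefeweθibekefe

Substitution: /ɹ/ → /ð/, /v/ → /f/, /j/ → /w/, giving /ðfewθibkf/.
Syllabifying with onset maximization leaves /ð/, /w/, /b/, /k/, /f/ stranded (only a nasal (/m/, /n/, or /ŋ/) is licensed in coda position; onsets are limited to one consonant).
Inserting the epenthetic vowel yields /ð/ → /ðe/, /w/ → /we/, /b/ → /be/, /k/ → /ke/, /f/ → /fe/.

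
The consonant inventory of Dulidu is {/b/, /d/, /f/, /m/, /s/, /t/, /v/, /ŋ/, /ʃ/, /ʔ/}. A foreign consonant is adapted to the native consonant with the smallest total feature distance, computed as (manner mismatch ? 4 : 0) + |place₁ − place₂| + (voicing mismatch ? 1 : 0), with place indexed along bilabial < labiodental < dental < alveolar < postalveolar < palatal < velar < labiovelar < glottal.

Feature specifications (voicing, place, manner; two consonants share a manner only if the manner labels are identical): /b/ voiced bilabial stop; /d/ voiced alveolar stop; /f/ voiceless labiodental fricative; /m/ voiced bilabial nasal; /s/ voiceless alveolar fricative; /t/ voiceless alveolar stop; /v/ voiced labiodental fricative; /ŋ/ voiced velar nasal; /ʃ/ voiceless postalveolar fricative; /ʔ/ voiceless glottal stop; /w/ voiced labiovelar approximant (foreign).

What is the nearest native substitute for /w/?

ŋ

/ŋ/ is closest: manner differs (approximant→nasal, +4), place distance 1 (labiovelar→velar), same voicing; total 5. Next closest is /ʔ/ at distance 6.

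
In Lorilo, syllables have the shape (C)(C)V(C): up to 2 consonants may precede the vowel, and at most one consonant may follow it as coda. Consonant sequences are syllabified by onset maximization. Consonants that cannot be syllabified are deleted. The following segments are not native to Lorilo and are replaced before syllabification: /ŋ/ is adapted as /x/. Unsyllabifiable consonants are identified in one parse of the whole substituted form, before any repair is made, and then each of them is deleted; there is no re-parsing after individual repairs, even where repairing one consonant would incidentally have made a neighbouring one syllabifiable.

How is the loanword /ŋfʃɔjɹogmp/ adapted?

Substitution: /ŋ/ → /x/, giving /xfʃɔjɹogmp/.
The consonants /x/, /m/, /p/ cannot be parsed into a legal (C)(C)V(C) syllable (at most one coda consonant is licensed; onsets may contain at most 2 consonants).
Deletion applies to /x/, /m/, /p/.

fʃɔjɹog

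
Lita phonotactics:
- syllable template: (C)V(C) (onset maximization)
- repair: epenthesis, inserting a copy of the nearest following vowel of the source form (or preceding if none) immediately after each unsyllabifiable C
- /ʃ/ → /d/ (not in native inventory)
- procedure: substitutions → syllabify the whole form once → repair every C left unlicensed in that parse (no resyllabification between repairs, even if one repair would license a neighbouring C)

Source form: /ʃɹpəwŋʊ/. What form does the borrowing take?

dəɹəpəwŋʊ

Substitution: /ʃ/ → /d/, giving /dɹpəwŋʊ/.
The consonants /d/, /ɹ/ cannot be parsed into a legal (C)V(C) syllable (at most one coda consonant is licensed; onsets are limited to one consonant).
Each unlicensed consonant becomes the onset of a new syllable: /d/ → /də/, /ɹ/ → /ɹə/.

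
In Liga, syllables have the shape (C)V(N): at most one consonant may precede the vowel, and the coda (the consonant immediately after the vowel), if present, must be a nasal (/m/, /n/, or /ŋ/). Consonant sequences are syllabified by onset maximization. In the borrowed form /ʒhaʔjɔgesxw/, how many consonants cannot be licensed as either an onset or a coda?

5

Under (C)V(N), the unsyllabifiable consonants are /ʒ/, /ʔ/, /s/, /x/, /w/ (only a nasal (/m/, /n/, or /ŋ/) is licensed in coda position; onsets are limited to one consonant).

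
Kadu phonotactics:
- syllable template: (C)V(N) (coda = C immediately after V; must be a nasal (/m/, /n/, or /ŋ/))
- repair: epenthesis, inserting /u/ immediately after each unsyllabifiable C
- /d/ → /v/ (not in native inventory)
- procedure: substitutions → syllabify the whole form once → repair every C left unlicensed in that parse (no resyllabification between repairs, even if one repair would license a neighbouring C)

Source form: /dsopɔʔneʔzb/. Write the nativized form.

Substitution: /d/ → /v/, giving /vsopɔʔneʔzb/.
Syllabifying with onset maximization leaves /v/, /ʔ/, /ʔ/, /z/, /b/ stranded (only a nasal (/m/, /n/, or /ŋ/) is licensed in coda position; onsets are limited to one consonant).
Inserting the epenthetic vowel yields /v/ → /vu/, /ʔ/ → /ʔu/, /ʔ/ → /ʔu/, /z/ → /zu/, /b/ → /bu/.

vusopɔʔuneʔuzubu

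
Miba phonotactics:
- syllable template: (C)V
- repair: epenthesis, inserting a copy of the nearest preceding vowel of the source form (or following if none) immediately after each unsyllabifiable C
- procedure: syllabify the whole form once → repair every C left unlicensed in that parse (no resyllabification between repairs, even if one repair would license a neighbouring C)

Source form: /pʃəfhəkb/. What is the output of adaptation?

pəʃəfəhəkəbə

The consonants /p/, /f/, /k/, /b/ cannot be parsed into a legal (C)V syllable (no codas are permitted; onsets are limited to one consonant).
Inserting the epenthetic vowel yields /p/ → /pə/, /f/ → /fə/, /k/ → /kə/, /b/ → /bə/.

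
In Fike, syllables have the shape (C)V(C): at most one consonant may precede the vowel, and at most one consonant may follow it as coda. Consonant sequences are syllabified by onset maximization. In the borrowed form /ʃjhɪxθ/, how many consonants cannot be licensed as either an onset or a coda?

The consonants /ʃ/, /j/, /θ/ cannot be parsed into a legal (C)V(C) syllable (at most one coda consonant is licensed; onsets are limited to one consonant).

3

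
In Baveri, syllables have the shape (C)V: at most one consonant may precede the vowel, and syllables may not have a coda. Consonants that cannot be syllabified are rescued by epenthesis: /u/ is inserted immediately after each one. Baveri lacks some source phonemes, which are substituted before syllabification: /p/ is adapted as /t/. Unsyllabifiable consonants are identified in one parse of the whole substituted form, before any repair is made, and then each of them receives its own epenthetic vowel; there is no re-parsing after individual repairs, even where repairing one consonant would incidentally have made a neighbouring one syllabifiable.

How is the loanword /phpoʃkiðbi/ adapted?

Substitution: /p/ → /t/, giving /thtoʃkiðbi/.
Syllabifying with onset maximization leaves /t/, /h/, /ʃ/, /ð/ stranded (no codas are permitted; onsets are limited to one consonant).
Epenthesis after each stranded consonant: /t/ → /tu/, /h/ → /hu/, /ʃ/ → /ʃu/, /ð/ → /ðu/.

tuhutoʃukiðubi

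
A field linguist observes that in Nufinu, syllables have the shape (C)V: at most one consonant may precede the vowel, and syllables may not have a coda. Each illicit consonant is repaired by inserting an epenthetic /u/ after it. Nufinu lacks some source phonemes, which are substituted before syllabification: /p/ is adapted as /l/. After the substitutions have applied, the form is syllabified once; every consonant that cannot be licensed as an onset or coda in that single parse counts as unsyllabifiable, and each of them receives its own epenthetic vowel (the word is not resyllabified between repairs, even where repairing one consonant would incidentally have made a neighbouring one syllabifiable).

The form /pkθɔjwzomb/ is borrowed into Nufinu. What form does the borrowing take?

Substitution: /p/ → /l/, giving /lkθɔjwzomb/.
Syllabifying with onset maximization leaves /l/, /k/, /j/, /w/, /m/, /b/ stranded (no codas are permitted; onsets are limited to one consonant).
Inserting the epenthetic vowel yields /l/ → /lu/, /k/ → /ku/, /j/ → /ju/, /w/ → /wu/, /m/ → /mu/, /b/ → /bu/.

lukuθɔjuwuzomubu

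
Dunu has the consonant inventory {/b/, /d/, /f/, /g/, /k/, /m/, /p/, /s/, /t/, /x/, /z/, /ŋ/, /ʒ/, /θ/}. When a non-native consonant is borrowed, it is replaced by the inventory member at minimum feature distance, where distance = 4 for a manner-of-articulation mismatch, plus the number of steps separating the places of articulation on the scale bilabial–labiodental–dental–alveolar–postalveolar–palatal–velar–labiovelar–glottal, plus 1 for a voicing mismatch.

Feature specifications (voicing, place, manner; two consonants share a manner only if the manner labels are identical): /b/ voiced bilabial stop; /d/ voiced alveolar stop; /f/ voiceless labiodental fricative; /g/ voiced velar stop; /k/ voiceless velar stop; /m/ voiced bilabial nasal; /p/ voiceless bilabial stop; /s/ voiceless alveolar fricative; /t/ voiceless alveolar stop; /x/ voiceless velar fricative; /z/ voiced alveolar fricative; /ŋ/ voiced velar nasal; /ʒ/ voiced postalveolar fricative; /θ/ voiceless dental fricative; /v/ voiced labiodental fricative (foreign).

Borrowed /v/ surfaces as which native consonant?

/f/ is closest: same manner (fricative), place distance 0 (labiodental→labiodental), voicing differs (+1); total 1. Next closest is /z/ at distance 2.

f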